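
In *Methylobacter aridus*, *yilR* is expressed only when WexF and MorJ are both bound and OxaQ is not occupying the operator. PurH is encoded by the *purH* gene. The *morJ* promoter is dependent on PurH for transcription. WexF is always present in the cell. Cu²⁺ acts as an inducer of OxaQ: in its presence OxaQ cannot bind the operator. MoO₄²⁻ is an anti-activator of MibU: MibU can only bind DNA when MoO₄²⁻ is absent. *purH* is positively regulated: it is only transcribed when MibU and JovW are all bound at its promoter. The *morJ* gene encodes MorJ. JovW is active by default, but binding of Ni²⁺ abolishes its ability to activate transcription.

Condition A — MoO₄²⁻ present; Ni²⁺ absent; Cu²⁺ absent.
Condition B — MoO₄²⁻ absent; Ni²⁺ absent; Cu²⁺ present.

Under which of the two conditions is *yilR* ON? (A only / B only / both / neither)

Condition A:
WexF is produced constitutively and is active.
MoO₄²⁻ is present, so MibU is inactive.
Ni²⁺ is absent, so JovW is active.
Required activator MibU is absent, so *purH* is not transcribed.
So PurH is not produced.
Required activator PurH is absent, so *morJ* is not transcribed.
So MorJ is not produced.
Cu²⁺ is absent, so OxaQ is active.
With repressor OxaQ bound, *yilR* is not transcribed.
→ *yilR* is OFF in A.
Condition B:
WexF is produced constitutively and is active.
MoO₄²⁻ is absent, so MibU is active.
Ni²⁺ is absent, so JovW is active.
No repressor is bound and MibU and JovW are active, so *purH* is transcribed.
So PurH is produced and active.
No repressor is bound and PurH is active, so *morJ* is transcribed.
So MorJ is produced and active.
Cu²⁺ is present, so OxaQ is inactive.
No repressor is bound and WexF and MorJ are active, so *yilR* is transcribed.
→ *yilR* is ON in B.

B only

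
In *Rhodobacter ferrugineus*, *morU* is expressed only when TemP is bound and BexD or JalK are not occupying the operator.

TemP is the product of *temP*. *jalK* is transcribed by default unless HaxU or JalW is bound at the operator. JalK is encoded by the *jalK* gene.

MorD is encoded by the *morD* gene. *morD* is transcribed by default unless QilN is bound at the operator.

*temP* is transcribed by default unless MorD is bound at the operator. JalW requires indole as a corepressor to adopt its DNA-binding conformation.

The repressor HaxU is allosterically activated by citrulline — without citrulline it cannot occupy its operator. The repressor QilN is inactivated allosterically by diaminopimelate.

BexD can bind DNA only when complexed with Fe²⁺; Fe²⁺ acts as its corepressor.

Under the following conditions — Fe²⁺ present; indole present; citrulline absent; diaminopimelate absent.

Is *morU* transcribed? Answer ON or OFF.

Fe²⁺ is present, so BexD is active.
Citrulline is absent, so HaxU is inactive.
Indole is present, so JalW is active.
With repressor JalW bound, *jalK* is not transcribed.
So JalK is not produced.
Diaminopimelate is absent, so QilN is active.
With repressor QilN bound, *morD* is not transcribed.
So MorD is not produced.
With no repressor bound, *temP* is transcribed.
So TemP is produced and active.
With repressor BexD bound, *morU* is not transcribed.

OFF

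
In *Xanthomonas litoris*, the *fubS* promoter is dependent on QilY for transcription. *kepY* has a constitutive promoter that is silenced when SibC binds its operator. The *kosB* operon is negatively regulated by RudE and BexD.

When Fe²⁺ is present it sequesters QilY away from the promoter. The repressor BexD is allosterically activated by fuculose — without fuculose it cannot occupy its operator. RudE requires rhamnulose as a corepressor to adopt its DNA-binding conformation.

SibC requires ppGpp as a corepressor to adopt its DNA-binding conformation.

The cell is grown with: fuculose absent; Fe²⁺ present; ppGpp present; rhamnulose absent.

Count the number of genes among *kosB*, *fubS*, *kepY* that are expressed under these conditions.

Rhamnulose is absent, so RudE is inactive.
Fuculose is absent, so BexD is inactive.
With no repressor bound, *kosB* is transcribed.
→ *kosB* is ON.
Fe²⁺ is present, so QilY is inactive.
Required activator QilY is absent, so *fubS* is not transcribed.
→ *fubS* is OFF.
ppGpp is present, so SibC is active.
With repressor SibC bound, *kepY* is not transcribed.
→ *kepY* is OFF.
1 of the 3 genes is transcribed.

1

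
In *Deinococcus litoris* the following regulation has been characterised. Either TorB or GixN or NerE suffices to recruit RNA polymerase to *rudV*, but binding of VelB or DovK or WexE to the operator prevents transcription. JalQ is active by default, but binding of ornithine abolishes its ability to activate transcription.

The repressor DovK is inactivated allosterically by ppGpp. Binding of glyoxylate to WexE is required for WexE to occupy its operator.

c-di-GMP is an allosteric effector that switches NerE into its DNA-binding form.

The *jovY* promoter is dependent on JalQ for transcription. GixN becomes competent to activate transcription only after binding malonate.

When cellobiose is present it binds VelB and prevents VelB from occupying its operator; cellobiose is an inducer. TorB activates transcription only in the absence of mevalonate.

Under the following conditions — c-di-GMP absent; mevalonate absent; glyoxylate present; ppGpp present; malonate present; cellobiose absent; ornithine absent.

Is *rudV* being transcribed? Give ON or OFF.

Cellobiose is absent, so VelB is active.
Mevalonate is absent, so TorB is active.
ppGpp is present, so DovK is inactive.
Glyoxylate is present, so WexE is active.
Malonate is present, so GixN is active.
c-di-GMP is absent, so NerE is inactive.
With repressor VelB bound, *rudV* is not transcribed.

OFF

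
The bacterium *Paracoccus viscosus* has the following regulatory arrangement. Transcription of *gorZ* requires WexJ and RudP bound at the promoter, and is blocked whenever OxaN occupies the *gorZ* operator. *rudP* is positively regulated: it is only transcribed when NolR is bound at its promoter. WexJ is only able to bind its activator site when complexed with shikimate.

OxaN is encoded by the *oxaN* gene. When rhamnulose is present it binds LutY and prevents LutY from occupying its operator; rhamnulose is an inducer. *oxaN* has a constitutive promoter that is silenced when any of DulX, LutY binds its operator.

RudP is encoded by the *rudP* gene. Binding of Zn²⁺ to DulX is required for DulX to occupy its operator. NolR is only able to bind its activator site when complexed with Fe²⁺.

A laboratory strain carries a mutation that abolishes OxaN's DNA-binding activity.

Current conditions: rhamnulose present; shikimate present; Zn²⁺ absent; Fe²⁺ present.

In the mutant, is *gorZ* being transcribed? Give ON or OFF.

ON

Shikimate is present, so WexJ is active.
OxaN is non-functional in this strain, so it has no effect.
Fe²⁺ is present, so NolR is active.
No repressor is bound and NolR is active, so *rudP* is transcribed.
So RudP is produced and active.
No repressor is bound and WexJ and RudP are active, so *gorZ* is transcribed.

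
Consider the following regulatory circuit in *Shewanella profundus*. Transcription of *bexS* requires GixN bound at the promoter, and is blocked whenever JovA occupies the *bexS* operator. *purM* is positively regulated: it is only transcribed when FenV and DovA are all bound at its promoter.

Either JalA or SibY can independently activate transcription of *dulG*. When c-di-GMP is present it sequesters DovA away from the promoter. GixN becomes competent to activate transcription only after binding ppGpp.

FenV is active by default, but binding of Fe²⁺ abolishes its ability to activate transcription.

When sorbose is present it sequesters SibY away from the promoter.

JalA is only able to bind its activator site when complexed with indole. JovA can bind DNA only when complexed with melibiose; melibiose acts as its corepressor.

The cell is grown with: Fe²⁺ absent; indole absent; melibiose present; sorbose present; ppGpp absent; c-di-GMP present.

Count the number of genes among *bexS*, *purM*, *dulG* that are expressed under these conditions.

ppGpp is absent, so GixN is inactive.
Melibiose is present, so JovA is active.
With repressor JovA bound, *bexS* is not transcribed.
→ *bexS* is OFF.
Fe²⁺ is absent, so FenV is active.
c-di-GMP is present, so DovA is inactive.
Required activator DovA is absent, so *purM* is not transcribed.
→ *purM* is OFF.
Indole is absent, so JalA is inactive.
Sorbose is present, so SibY is inactive.
No activator is available at the *dulG* promoter, so *dulG* is not transcribed.
→ *dulG* is OFF.
0 of the 3 genes are transcribed.

0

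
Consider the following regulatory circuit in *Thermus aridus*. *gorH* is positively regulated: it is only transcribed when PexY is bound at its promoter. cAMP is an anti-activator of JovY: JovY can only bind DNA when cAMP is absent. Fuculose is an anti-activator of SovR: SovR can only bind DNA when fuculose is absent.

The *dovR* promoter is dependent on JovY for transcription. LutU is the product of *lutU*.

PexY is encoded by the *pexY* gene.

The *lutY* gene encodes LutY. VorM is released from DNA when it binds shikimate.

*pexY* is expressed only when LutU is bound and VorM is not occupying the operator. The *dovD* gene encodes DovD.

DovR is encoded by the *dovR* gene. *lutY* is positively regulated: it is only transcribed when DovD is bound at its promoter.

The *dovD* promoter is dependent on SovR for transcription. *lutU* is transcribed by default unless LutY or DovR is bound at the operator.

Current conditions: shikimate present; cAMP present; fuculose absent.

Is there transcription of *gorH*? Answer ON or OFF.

Fuculose is absent, so SovR is active.
No repressor is bound and SovR is active, so *dovD* is transcribed.
So DovD is produced and active.
No repressor is bound and DovD is active, so *lutY* is transcribed.
So LutY is produced and active.
cAMP is present, so JovY is inactive.
Required activator JovY is absent, so *dovR* is not transcribed.
So DovR is not produced.
With repressor LutY bound, *lutU* is not transcribed.
So LutU is not produced.
Shikimate is present, so VorM is inactive.
Required activator LutU is absent, so *pexY* is not transcribed.
So PexY is not produced.
Required activator PexY is absent, so *gorH* is not transcribed.

OFF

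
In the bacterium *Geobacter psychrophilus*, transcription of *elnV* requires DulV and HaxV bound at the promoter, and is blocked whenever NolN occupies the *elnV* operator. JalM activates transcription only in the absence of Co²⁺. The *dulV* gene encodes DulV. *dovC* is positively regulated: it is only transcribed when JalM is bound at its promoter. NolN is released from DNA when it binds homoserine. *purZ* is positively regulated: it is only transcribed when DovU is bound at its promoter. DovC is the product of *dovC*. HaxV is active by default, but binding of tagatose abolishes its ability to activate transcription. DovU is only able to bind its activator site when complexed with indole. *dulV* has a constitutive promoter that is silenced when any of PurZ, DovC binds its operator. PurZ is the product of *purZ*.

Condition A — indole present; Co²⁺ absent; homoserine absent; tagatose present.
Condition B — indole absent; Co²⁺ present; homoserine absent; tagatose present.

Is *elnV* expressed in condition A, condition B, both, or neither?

Condition A:
Indole is present, so DovU is active.
No repressor is bound and DovU is active, so *purZ* is transcribed.
So PurZ is produced and active.
Co²⁺ is absent, so JalM is active.
No repressor is bound and JalM is active, so *dovC* is transcribed.
So DovC is produced and active.
With repressor PurZ bound, *dulV* is not transcribed.
So DulV is not produced.
Homoserine is absent, so NolN is active.
Tagatose is present, so HaxV is inactive.
With repressor NolN bound, *elnV* is not transcribed.
→ *elnV* is OFF in A.
Condition B:
Indole is absent, so DovU is inactive.
Required activator DovU is absent, so *purZ* is not transcribed.
So PurZ is not produced.
Co²⁺ is present, so JalM is inactive.
Required activator JalM is absent, so *dovC* is not transcribed.
So DovC is not produced.
With no repressor bound, *dulV* is transcribed.
So DulV is produced and active.
Homoserine is absent, so NolN is active.
Tagatose is present, so HaxV is inactive.
With repressor NolN bound, *elnV* is not transcribed.
→ *elnV* is OFF in B.

neither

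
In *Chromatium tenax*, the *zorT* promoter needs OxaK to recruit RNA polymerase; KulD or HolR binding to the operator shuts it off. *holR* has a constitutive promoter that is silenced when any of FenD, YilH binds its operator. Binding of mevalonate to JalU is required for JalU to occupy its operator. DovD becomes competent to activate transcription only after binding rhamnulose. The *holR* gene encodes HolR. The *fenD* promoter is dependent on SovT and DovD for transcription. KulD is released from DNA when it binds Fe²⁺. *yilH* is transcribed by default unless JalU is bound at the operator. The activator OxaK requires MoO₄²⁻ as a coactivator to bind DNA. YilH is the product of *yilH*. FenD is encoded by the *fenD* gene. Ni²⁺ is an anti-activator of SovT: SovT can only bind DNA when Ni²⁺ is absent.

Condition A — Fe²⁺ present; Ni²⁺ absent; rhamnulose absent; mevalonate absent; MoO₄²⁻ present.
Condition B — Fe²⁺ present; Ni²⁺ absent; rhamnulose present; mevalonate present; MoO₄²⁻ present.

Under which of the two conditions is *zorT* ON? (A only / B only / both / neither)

both

Condition A:
Fe²⁺ is present, so KulD is inactive.
Ni²⁺ is absent, so SovT is active.
Rhamnulose is absent, so DovD is inactive.
Required activator DovD is absent, so *fenD* is not transcribed.
So FenD is not produced.
Mevalonate is absent, so JalU is inactive.
With no repressor bound, *yilH* is transcribed.
So YilH is produced and active.
With repressor YilH bound, *holR* is not transcribed.
So HolR is not produced.
MoO₄²⁻ is present, so OxaK is active.
No repressor is bound and OxaK is active, so *zorT* is transcribed.
→ *zorT* is ON in A.
Condition B:
Fe²⁺ is present, so KulD is inactive.
Ni²⁺ is absent, so SovT is active.
Rhamnulose is present, so DovD is active.
No repressor is bound and SovT and DovD are active, so *fenD* is transcribed.
So FenD is produced and active.
Mevalonate is present, so JalU is active.
With repressor JalU bound, *yilH* is not transcribed.
So YilH is not produced.
With repressor FenD bound, *holR* is not transcribed.
So HolR is not produced.
MoO₄²⁻ is present, so OxaK is active.
No repressor is bound and OxaK is active, so *zorT* is transcribed.
→ *zorT* is ON in B.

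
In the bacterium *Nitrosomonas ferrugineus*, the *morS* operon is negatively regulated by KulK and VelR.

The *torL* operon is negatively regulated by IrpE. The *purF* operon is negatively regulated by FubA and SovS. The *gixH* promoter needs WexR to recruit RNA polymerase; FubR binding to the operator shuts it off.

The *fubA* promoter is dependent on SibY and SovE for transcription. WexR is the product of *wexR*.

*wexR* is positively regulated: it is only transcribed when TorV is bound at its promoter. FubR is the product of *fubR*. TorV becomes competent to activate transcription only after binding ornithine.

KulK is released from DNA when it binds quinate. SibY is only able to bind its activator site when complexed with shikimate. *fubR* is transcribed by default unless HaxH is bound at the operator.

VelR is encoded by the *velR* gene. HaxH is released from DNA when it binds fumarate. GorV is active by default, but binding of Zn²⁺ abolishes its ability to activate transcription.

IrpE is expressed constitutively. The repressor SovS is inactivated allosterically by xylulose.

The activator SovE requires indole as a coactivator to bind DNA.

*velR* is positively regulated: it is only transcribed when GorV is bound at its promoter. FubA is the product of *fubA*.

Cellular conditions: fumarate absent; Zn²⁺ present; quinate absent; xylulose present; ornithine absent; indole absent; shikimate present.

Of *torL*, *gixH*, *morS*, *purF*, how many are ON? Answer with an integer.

IrpE is produced constitutively and is active.
With repressor IrpE bound, *torL* is not transcribed.
→ *torL* is OFF.
Ornithine is absent, so TorV is inactive.
Required activator TorV is absent, so *wexR* is not transcribed.
So WexR is not produced.
Fumarate is absent, so HaxH is active.
With repressor HaxH bound, *fubR* is not transcribed.
So FubR is not produced.
Required activator WexR is absent, so *gixH* is not transcribed.
→ *gixH* is OFF.
Quinate is absent, so KulK is active.
Zn²⁺ is present, so GorV is inactive.
Required activator GorV is absent, so *velR* is not transcribed.
So VelR is not produced.
With repressor KulK bound, *morS* is not transcribed.
→ *morS* is OFF.
Shikimate is present, so SibY is active.
Indole is absent, so SovE is inactive.
Required activator SovE is absent, so *fubA* is not transcribed.
So FubA is not produced.
Xylulose is present, so SovS is inactive.
With no repressor bound, *purF* is transcribed.
→ *purF* is ON.
1 of the 4 genes is transcribed.

1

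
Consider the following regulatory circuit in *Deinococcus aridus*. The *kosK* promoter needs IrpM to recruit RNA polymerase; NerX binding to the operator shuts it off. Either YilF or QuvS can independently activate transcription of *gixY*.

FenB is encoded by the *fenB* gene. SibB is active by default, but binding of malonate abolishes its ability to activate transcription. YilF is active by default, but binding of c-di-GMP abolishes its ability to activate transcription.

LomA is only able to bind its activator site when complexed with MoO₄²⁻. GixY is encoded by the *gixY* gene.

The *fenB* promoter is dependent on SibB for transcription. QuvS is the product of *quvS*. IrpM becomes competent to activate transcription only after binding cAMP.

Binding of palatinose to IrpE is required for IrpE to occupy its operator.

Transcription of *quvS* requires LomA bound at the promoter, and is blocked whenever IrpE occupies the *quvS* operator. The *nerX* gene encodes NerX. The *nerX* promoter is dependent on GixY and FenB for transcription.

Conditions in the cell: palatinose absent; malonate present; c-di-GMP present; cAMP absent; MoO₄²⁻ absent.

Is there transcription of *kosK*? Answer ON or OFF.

OFF

cAMP is absent, so IrpM is inactive.
c-di-GMP is present, so YilF is inactive.
Palatinose is absent, so IrpE is inactive.
MoO₄²⁻ is absent, so LomA is inactive.
Required activator LomA is absent, so *quvS* is not transcribed.
So QuvS is not produced.
No activator is available at the *gixY* promoter, so *gixY* is not transcribed.
So GixY is not produced.
Malonate is present, so SibB is inactive.
Required activator SibB is absent, so *fenB* is not transcribed.
So FenB is not produced.
Required activator GixY is absent, so *nerX* is not transcribed.
So NerX is not produced.
Required activator IrpM is absent, so *kosK* is not transcribed.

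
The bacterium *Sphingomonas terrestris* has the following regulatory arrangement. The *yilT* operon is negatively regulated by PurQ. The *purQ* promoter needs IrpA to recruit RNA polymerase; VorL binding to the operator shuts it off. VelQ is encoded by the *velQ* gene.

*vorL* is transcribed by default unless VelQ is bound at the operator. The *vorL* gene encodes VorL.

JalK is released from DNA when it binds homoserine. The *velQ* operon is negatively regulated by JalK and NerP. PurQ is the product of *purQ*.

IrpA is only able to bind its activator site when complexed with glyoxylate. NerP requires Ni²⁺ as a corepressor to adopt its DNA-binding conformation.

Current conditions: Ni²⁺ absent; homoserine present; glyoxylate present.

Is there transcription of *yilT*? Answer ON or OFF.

OFF

Homoserine is present, so JalK is inactive.
Ni²⁺ is absent, so NerP is inactive.
With no repressor bound, *velQ* is transcribed.
So VelQ is produced and active.
With repressor VelQ bound, *vorL* is not transcribed.
So VorL is not produced.
Glyoxylate is present, so IrpA is active.
No repressor is bound and IrpA is active, so *purQ* is transcribed.
So PurQ is produced and active.
With repressor PurQ bound, *yilT* is not transcribed.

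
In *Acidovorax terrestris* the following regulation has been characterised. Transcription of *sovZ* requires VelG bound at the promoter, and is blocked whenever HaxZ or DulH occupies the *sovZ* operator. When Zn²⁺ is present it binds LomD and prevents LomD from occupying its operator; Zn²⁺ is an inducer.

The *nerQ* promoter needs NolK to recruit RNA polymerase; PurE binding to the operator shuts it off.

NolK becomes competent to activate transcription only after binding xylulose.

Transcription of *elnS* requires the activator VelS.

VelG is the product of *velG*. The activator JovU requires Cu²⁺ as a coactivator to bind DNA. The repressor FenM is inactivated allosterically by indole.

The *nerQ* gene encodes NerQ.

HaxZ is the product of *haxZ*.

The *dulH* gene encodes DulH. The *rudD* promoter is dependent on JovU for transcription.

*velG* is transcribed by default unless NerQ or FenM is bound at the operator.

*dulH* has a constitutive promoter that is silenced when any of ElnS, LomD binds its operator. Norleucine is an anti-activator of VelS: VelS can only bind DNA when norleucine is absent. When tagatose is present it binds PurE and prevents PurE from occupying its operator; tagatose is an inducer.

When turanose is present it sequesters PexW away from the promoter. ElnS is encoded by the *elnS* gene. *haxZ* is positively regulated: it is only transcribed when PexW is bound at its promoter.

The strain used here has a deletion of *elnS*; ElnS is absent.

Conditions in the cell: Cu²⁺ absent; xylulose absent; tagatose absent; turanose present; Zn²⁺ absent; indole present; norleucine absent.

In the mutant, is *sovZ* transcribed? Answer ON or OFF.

ON

Tagatose is absent, so PurE is active.
Xylulose is absent, so NolK is inactive.
With repressor PurE bound, *nerQ* is not transcribed.
So NerQ is not produced.
Indole is present, so FenM is inactive.
With no repressor bound, *velG* is transcribed.
So VelG is produced and active.
Turanose is present, so PexW is inactive.
Required activator PexW is absent, so *haxZ* is not transcribed.
So HaxZ is not produced.
ElnS is non-functional in this strain, so it has no effect.
Zn²⁺ is absent, so LomD is active.
With repressor LomD bound, *dulH* is not transcribed.
So DulH is not produced.
No repressor is bound and VelG is active, so *sovZ* is transcribed.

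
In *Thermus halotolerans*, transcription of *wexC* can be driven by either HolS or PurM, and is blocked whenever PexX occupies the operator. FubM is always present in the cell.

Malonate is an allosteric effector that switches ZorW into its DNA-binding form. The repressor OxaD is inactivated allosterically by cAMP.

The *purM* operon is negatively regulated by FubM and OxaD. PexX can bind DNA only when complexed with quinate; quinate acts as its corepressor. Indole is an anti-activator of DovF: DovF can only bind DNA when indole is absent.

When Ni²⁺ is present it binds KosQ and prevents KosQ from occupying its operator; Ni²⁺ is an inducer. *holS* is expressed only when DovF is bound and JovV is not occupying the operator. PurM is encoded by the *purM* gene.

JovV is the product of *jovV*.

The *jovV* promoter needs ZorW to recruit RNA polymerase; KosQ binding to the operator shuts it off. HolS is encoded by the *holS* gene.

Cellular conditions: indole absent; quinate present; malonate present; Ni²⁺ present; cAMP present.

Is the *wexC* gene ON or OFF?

Indole is absent, so DovF is active.
Malonate is present, so ZorW is active.
Ni²⁺ is present, so KosQ is inactive.
No repressor is bound and ZorW is active, so *jovV* is transcribed.
So JovV is produced and active.
With repressor JovV bound, *holS* is not transcribed.
So HolS is not produced.
FubM is produced constitutively and is active.
cAMP is present, so OxaD is inactive.
With repressor FubM bound, *purM* is not transcribed.
So PurM is not produced.
Quinate is present, so PexX is active.
With repressor PexX bound, *wexC* is not transcribed.

OFF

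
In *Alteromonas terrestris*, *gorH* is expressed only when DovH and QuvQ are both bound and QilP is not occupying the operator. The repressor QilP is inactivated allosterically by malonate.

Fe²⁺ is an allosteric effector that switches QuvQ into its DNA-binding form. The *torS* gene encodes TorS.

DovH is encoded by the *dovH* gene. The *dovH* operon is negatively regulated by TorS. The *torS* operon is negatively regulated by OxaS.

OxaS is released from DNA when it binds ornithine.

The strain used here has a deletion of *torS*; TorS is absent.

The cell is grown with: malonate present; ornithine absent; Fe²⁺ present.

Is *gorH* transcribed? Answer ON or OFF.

Malonate is present, so QilP is inactive.
TorS is non-functional in this strain, so it has no effect.
With no repressor bound, *dovH* is transcribed.
So DovH is produced and active.
Fe²⁺ is present, so QuvQ is active.
No repressor is bound and DovH and QuvQ are active, so *gorH* is transcribed.

ON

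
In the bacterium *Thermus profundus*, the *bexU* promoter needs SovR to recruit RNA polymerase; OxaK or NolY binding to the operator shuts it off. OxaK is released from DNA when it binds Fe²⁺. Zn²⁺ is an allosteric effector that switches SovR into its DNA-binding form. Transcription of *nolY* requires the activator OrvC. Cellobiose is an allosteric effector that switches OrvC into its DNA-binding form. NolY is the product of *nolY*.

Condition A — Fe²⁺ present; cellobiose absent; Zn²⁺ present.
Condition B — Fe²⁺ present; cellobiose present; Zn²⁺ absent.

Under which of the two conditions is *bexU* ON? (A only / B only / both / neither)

Condition A:
Fe²⁺ is present, so OxaK is inactive.
Cellobiose is absent, so OrvC is inactive.
Required activator OrvC is absent, so *nolY* is not transcribed.
So NolY is not produced.
Zn²⁺ is present, so SovR is active.
No repressor is bound and SovR is active, so *bexU* is transcribed.
→ *bexU* is ON in A.
Condition B:
Fe²⁺ is present, so OxaK is inactive.
Cellobiose is present, so OrvC is active.
No repressor is bound and OrvC is active, so *nolY* is transcribed.
So NolY is produced and active.
Zn²⁺ is absent, so SovR is inactive.
With repressor NolY bound, *bexU* is not transcribed.
→ *bexU* is OFF in B.

A only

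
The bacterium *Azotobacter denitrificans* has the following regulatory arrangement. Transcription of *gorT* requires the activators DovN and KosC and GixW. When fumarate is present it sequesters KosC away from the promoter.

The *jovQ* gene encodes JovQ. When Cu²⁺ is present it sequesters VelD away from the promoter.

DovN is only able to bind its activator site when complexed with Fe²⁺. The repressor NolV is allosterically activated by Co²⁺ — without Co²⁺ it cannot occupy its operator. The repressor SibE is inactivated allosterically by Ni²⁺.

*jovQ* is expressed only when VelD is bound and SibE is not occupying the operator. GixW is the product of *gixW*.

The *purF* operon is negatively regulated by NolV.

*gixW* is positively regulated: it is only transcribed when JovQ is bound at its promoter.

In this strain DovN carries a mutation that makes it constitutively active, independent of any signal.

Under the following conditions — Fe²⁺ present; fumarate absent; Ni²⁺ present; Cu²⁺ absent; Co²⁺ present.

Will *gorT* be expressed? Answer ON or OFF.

ON

DovN is constitutively active in this strain.
Fumarate is absent, so KosC is active.
Ni²⁺ is present, so SibE is inactive.
Cu²⁺ is absent, so VelD is active.
No repressor is bound and VelD is active, so *jovQ* is transcribed.
So JovQ is produced and active.
No repressor is bound and JovQ is active, so *gixW* is transcribed.
So GixW is produced and active.
No repressor is bound and DovN and KosC and GixW are active, so *gorT* is transcribed.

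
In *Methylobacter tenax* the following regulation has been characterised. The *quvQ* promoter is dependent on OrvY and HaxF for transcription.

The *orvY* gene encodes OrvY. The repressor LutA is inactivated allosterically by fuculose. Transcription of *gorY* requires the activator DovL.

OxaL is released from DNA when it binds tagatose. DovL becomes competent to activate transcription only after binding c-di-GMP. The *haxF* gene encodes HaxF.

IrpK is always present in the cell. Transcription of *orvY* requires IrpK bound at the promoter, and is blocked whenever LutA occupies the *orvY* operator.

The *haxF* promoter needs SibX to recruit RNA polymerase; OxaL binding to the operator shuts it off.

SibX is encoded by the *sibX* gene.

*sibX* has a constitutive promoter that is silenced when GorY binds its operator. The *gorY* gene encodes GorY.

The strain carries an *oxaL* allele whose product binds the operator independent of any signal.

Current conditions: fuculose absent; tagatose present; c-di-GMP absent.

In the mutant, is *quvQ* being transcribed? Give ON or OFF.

OFF

Fuculose is absent, so LutA is active.
IrpK is produced constitutively and is active.
With repressor LutA bound, *orvY* is not transcribed.
So OrvY is not produced.
OxaL is constitutively active in this strain.
c-di-GMP is absent, so DovL is inactive.
Required activator DovL is absent, so *gorY* is not transcribed.
So GorY is not produced.
With no repressor bound, *sibX* is transcribed.
So SibX is produced and active.
With repressor OxaL bound, *haxF* is not transcribed.
So HaxF is not produced.
Required activator OrvY is absent, so *quvQ* is not transcribed.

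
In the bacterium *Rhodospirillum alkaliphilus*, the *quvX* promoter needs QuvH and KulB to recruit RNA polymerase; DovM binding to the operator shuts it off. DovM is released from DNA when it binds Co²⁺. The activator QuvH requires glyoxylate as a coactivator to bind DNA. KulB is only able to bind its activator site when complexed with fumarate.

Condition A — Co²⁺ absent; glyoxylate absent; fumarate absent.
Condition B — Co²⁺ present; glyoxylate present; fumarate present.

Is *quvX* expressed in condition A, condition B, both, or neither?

Condition A:
Co²⁺ is absent, so DovM is active.
Glyoxylate is absent, so QuvH is inactive.
Fumarate is absent, so KulB is inactive.
With repressor DovM bound, *quvX* is not transcribed.
→ *quvX* is OFF in A.
Condition B:
Co²⁺ is present, so DovM is inactive.
Glyoxylate is present, so QuvH is active.
Fumarate is present, so KulB is active.
No repressor is bound and QuvH and KulB are active, so *quvX* is transcribed.
→ *quvX* is ON in B.

B only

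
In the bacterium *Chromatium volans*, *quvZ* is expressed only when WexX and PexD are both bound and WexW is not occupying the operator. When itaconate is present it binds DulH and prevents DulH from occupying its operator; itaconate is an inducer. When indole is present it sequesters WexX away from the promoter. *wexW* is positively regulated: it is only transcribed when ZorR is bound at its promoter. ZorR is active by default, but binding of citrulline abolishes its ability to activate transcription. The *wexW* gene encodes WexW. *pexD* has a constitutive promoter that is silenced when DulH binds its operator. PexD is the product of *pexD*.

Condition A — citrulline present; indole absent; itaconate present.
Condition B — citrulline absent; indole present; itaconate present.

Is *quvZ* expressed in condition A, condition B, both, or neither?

A only

Condition A:
Citrulline is present, so ZorR is inactive.
Required activator ZorR is absent, so *wexW* is not transcribed.
So WexW is not produced.
Indole is absent, so WexX is active.
Itaconate is present, so DulH is inactive.
With no repressor bound, *pexD* is transcribed.
So PexD is produced and active.
No repressor is bound and WexX and PexD are active, so *quvZ* is transcribed.
→ *quvZ* is ON in A.
Condition B:
Citrulline is absent, so ZorR is active.
No repressor is bound and ZorR is active, so *wexW* is transcribed.
So WexW is produced and active.
Indole is present, so WexX is inactive.
Itaconate is present, so DulH is inactive.
With no repressor bound, *pexD* is transcribed.
So PexD is produced and active.
With repressor WexW bound, *quvZ* is not transcribed.
→ *quvZ* is OFF in B.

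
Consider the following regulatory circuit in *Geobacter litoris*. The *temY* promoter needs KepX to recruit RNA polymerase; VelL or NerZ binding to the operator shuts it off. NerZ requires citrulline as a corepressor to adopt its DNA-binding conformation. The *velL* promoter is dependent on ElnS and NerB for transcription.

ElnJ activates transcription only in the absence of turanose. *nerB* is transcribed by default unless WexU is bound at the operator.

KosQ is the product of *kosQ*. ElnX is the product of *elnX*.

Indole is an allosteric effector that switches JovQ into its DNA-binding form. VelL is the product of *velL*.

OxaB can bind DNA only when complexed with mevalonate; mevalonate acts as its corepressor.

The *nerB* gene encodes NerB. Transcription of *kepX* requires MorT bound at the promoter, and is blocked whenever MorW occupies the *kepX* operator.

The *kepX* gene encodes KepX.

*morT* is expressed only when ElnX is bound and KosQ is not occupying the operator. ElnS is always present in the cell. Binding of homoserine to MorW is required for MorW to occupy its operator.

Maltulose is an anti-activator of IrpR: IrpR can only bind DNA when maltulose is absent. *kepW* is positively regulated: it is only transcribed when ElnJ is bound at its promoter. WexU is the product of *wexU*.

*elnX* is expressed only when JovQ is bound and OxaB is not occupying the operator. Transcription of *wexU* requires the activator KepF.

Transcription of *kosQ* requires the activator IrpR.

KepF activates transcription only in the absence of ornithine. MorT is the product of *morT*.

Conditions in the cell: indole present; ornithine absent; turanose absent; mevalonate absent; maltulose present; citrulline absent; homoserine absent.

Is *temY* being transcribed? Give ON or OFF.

ON

ElnS is produced constitutively and is active.
Ornithine is absent, so KepF is active.
No repressor is bound and KepF is active, so *wexU* is transcribed.
So WexU is produced and active.
With repressor WexU bound, *nerB* is not transcribed.
So NerB is not produced.
Required activator NerB is absent, so *velL* is not transcribed.
So VelL is not produced.
Homoserine is absent, so MorW is inactive.
Indole is present, so JovQ is active.
Mevalonate is absent, so OxaB is inactive.
No repressor is bound and JovQ is active, so *elnX* is transcribed.
So ElnX is produced and active.
Maltulose is present, so IrpR is inactive.
Required activator IrpR is absent, so *kosQ* is not transcribed.
So KosQ is not produced.
No repressor is bound and ElnX is active, so *morT* is transcribed.
So MorT is produced and active.
No repressor is bound and MorT is active, so *kepX* is transcribed.
So KepX is produced and active.
Citrulline is absent, so NerZ is inactive.
No repressor is bound and KepX is active, so *temY* is transcribed.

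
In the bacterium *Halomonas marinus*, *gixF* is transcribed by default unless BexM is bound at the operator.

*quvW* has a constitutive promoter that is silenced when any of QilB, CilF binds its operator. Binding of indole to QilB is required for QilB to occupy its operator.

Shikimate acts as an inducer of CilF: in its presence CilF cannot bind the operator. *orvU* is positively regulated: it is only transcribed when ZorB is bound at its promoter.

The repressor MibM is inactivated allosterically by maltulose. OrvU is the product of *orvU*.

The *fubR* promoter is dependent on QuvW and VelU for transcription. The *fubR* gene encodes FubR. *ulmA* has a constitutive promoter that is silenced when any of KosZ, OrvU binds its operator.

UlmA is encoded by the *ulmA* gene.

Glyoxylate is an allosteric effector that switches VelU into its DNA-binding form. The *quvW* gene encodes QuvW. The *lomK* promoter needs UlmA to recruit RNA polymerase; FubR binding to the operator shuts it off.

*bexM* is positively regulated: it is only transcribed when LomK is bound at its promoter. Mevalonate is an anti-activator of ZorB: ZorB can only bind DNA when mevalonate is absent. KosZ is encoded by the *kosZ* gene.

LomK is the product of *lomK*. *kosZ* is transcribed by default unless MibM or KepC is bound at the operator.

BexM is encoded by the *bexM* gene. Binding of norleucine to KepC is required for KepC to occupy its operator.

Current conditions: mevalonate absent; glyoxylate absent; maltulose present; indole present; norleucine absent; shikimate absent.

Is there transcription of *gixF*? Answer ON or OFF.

Indole is present, so QilB is active.
Shikimate is absent, so CilF is active.
With repressor QilB bound, *quvW* is not transcribed.
So QuvW is not produced.
Glyoxylate is absent, so VelU is inactive.
Required activator QuvW is absent, so *fubR* is not transcribed.
So FubR is not produced.
Maltulose is present, so MibM is inactive.
Norleucine is absent, so KepC is inactive.
With no repressor bound, *kosZ* is transcribed.
So KosZ is produced and active.
Mevalonate is absent, so ZorB is active.
No repressor is bound and ZorB is active, so *orvU* is transcribed.
So OrvU is produced and active.
With repressor KosZ bound, *ulmA* is not transcribed.
So UlmA is not produced.
Required activator UlmA is absent, so *lomK* is not transcribed.
So LomK is not produced.
Required activator LomK is absent, so *bexM* is not transcribed.
So BexM is not produced.
With no repressor bound, *gixF* is transcribed.

ON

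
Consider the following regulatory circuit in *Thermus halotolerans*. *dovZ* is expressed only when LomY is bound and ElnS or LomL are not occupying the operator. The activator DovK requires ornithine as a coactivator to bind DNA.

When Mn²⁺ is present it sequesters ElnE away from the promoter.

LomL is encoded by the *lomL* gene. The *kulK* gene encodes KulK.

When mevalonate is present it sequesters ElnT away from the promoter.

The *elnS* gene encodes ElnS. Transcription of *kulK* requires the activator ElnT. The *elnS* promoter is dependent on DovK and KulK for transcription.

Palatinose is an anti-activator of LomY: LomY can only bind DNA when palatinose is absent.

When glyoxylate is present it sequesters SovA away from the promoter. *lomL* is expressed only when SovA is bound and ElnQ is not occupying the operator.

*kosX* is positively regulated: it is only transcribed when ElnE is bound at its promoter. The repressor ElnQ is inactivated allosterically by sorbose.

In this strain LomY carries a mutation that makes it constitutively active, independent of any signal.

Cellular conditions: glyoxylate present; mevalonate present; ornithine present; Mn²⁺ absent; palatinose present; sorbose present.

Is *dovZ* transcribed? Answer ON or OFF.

ON

LomY is constitutively active in this strain.
Ornithine is present, so DovK is active.
Mevalonate is present, so ElnT is inactive.
Required activator ElnT is absent, so *kulK* is not transcribed.
So KulK is not produced.
Required activator KulK is absent, so *elnS* is not transcribed.
So ElnS is not produced.
Sorbose is present, so ElnQ is inactive.
Glyoxylate is present, so SovA is inactive.
Required activator SovA is absent, so *lomL* is not transcribed.
So LomL is not produced.
No repressor is bound and LomY is active, so *dovZ* is transcribed.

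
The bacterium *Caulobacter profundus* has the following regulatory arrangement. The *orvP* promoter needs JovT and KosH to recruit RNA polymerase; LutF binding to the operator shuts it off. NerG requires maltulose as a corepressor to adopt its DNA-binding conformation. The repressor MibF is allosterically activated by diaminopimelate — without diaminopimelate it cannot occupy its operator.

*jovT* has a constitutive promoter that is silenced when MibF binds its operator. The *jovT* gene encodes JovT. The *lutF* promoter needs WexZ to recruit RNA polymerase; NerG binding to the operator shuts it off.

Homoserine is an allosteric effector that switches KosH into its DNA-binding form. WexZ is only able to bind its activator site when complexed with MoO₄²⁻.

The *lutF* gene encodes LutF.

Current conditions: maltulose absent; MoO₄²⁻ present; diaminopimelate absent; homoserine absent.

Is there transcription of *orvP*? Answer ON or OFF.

Diaminopimelate is absent, so MibF is inactive.
With no repressor bound, *jovT* is transcribed.
So JovT is produced and active.
Maltulose is absent, so NerG is inactive.
MoO₄²⁻ is present, so WexZ is active.
No repressor is bound and WexZ is active, so *lutF* is transcribed.
So LutF is produced and active.
Homoserine is absent, so KosH is inactive.
With repressor LutF bound, *orvP* is not transcribed.

OFF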